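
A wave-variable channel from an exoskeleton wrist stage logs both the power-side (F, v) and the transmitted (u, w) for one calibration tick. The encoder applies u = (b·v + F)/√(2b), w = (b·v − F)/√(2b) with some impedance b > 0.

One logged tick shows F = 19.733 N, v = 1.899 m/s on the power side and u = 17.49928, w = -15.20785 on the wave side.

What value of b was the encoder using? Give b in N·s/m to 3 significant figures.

b = 0.728 N·s/m

u + w = 2.29143;  u + w = √(2b)·v, so √(2b) = 2.29143/1.899 = 1.20665.
b = (√(2b))²/2 = 1.45601/2 = 0.72800.
(Check via u − w = 2F/√(2b): u − w = 32.70713, 2F/√(2b) = 32.70706.)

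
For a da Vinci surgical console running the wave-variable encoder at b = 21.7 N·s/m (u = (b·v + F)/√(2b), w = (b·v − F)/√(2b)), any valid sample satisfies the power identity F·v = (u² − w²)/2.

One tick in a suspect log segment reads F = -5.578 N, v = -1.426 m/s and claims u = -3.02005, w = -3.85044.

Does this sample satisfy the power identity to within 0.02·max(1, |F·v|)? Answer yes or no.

no

F·v = (-5.578)×(-1.426) = 7.95423 W.
(u² − w²)/2 = (9.12070 − 14.82589)/2 = -2.85259 W.
|Δ| = 10.80682;  2% of max(1, |F·v|) = 0.15908.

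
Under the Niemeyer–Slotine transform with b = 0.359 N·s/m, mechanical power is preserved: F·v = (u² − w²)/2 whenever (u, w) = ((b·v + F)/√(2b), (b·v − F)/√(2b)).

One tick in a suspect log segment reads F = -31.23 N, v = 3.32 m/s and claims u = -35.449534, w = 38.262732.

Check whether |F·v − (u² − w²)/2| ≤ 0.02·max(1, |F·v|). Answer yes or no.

F·v = (-31.23)×3.32 = -103.683600 W.
(u² − w²)/2 = (1256.669461 − 1464.036660)/2 = -103.683600 W.
|Δ| = 0.000000;  2% of max(1, |F·v|) = 2.073672.

yes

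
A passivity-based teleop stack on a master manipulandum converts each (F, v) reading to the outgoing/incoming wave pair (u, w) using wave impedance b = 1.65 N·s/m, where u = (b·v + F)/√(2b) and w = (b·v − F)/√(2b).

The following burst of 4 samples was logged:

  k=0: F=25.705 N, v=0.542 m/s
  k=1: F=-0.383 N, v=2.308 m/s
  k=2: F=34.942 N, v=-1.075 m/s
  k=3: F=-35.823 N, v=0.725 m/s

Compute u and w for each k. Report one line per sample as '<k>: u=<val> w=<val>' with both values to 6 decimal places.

0: u=14.642433 w=-13.657841
1: u=1.885511 w=2.307180
2: u=18.258521 w=-20.211355
3: u=-19.061399 w=20.378426

k=0: b·v=1.65×0.542=0.894300; √(2b)=1.816590; u=(0.894300+25.705)/1.816590=14.642433, w=(0.894300−25.705)/1.816590=-13.657841
k=1: b·v=1.65×2.308=3.808200; √(2b)=1.816590; u=(3.808200+(-0.383))/1.816590=1.885511, w=(3.808200−(-0.383))/1.816590=2.307180
k=2: b·v=1.65×(-1.075)=-1.773750; √(2b)=1.816590; u=(-1.773750+34.942)/1.816590=18.258521, w=(-1.773750−34.942)/1.816590=-20.211355
k=3: b·v=1.65×0.725=1.196250; √(2b)=1.816590; u=(1.196250+(-35.823))/1.816590=-19.061399, w=(1.196250−(-35.823))/1.816590=20.378426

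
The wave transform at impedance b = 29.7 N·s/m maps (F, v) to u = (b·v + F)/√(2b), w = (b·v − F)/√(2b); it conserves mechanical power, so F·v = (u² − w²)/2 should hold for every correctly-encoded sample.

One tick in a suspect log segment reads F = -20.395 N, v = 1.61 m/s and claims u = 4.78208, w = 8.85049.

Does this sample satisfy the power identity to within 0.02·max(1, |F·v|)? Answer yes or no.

F·v = (-20.395)×1.61 = -32.83595 W.
(u² − w²)/2 = (22.86829 − 78.33117)/2 = -27.73144 W.
|Δ| = 5.10451;  2% of max(1, |F·v|) = 0.65672.

no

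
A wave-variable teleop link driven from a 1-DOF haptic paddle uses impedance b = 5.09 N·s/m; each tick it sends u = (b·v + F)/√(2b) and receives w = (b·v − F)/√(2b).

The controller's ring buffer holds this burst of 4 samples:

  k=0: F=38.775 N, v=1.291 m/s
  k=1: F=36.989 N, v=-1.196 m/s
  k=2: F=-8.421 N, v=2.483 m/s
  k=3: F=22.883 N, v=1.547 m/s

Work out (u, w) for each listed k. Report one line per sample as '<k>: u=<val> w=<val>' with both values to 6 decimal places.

k=0: b·v=5.09×1.291=6.571190; √(2b)=3.190611; u=(6.571190+38.775)/3.190611=14.212383, w=(6.571190−38.775)/3.190611=-10.093304
k=1: b·v=5.09×(-1.196)=-6.087640; √(2b)=3.190611; u=(-6.087640+36.989)/3.190611=9.685091, w=(-6.087640−36.989)/3.190611=-13.501062
k=2: b·v=5.09×2.483=12.638470; √(2b)=3.190611; u=(12.638470+(-8.421))/3.190611=1.321838, w=(12.638470−(-8.421))/3.190611=6.600450
k=3: b·v=5.09×1.547=7.874230; √(2b)=3.190611; u=(7.874230+22.883)/3.190611=9.639918, w=(7.874230−22.883)/3.190611=-4.704042

0: u=14.212383 w=-10.093304
1: u=9.685091 w=-13.501062
2: u=1.321838 w=6.600450
3: u=9.639918 w=-4.704042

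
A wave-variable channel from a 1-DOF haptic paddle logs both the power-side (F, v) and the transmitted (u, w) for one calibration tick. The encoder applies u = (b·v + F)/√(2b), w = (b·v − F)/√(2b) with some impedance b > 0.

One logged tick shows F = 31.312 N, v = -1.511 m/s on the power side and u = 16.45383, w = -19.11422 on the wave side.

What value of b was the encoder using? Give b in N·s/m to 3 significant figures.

u + w = -2.6604;  u + w = √(2b)·v, so √(2b) = -2.6604/(-1.511) = 1.7607.
b = (√(2b))²/2 = 3.1000/2 = 1.5500.
(Check via u − w = 2F/√(2b): u − w = 35.5680, 2F/√(2b) = 35.5680.)

b = 1.55 N·s/m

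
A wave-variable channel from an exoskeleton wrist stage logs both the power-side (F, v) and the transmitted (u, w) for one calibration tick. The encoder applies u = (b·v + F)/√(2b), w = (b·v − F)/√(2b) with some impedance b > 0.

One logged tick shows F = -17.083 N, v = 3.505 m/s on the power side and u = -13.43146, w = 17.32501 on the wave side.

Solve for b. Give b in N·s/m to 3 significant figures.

u + w = 3.89355;  u + w = √(2b)·v, so √(2b) = 3.89355/3.505 = 1.11086.
b = (√(2b))²/2 = 1.23400/2 = 0.61700.
(Check via u − w = 2F/√(2b): u − w = -30.75647, 2F/√(2b) = -30.75646.)

b = 0.617 N·s/m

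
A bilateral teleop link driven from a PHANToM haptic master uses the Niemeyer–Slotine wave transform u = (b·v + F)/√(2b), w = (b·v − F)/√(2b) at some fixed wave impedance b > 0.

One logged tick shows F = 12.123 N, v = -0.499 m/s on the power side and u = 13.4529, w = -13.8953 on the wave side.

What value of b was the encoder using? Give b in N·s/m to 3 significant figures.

b = 0.393 N·s/m

u + w = -0.44240;  u + w = √(2b)·v, so √(2b) = -0.44240/(-0.499) = 0.88657.
b = (√(2b))²/2 = 0.78601/2 = 0.39301.
(Check via u − w = 2F/√(2b): u − w = 27.34820, 2F/√(2b) = 27.34800.)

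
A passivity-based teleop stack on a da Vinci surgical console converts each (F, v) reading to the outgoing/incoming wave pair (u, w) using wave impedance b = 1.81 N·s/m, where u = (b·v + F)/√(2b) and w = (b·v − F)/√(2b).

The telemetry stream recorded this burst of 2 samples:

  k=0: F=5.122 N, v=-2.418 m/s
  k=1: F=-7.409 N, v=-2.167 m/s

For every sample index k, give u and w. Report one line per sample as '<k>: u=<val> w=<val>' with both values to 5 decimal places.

0: u=0.39178 w=-4.99234
1: u=-5.95558 w=1.83258

k=0: b·v=1.81×(-2.418)=-4.37658; √(2b)=1.90263; u=(-4.37658+5.122)/1.90263=0.39178, w=(-4.37658−5.122)/1.90263=-4.99234
k=1: b·v=1.81×(-2.167)=-3.92227; √(2b)=1.90263; u=(-3.92227+(-7.409))/1.90263=-5.95558, w=(-3.92227−(-7.409))/1.90263=1.83258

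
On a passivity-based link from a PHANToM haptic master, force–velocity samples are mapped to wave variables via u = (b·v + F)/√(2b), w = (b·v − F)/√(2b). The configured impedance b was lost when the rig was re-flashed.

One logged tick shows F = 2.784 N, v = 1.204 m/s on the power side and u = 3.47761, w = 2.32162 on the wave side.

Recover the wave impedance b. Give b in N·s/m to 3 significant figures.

b = 11.6 N·s/m

u + w = 5.7992;  u + w = √(2b)·v, so √(2b) = 5.7992/1.204 = 4.8166.
b = (√(2b))²/2 = 23.2000/2 = 11.6000.
(Check via u − w = 2F/√(2b): u − w = 1.1560, 2F/√(2b) = 1.1560.)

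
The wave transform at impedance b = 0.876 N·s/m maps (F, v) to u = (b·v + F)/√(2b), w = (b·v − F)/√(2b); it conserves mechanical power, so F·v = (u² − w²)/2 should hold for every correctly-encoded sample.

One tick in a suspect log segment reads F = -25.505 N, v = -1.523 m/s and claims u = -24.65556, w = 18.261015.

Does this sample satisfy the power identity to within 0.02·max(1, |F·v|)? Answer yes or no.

no

F·v = (-25.505)×(-1.523) = 38.844115 W.
(u² − w²)/2 = (607.896639 − 333.464669)/2 = 137.215985 W.
|Δ| = 98.371870;  2% of max(1, |F·v|) = 0.776882.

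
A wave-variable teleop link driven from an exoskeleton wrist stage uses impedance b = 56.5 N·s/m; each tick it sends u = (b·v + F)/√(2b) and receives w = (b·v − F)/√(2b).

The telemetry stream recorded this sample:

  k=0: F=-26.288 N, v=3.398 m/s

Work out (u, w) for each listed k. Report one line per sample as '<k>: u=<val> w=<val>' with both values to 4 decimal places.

k=0: b·v=56.5×3.398=191.9870; √(2b)=10.6301; u=(191.9870+(-26.288))/10.6301=15.5877, w=(191.9870−(-26.288))/10.6301=20.5336

0: u=15.5877 w=20.5336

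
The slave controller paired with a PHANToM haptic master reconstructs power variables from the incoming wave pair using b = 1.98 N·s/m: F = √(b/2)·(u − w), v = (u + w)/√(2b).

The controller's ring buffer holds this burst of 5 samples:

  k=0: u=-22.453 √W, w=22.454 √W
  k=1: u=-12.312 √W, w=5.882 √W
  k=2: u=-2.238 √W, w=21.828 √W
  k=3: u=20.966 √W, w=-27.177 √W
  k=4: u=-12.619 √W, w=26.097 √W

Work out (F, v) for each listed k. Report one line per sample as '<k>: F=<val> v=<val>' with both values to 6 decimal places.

0: F=-44.681901 v=0.000503
1: F=-18.102801 v=-3.231197
2: F=-23.945368 v=9.844345
3: F=47.901680 v=-3.121145
4: F=-38.521934 v=6.772950

k=0: u−w=-44.907000, u+w=0.001000; √(b/2)=0.994987, √(2b)=1.989975; F=0.994987×(-44.907)=-44.681901, v=0.001000/1.989975=0.000503
k=1: u−w=-18.194000, u+w=-6.430000; √(b/2)=0.994987, √(2b)=1.989975; F=0.994987×(-18.194)=-18.102801, v=-6.430000/1.989975=-3.231197
k=2: u−w=-24.066000, u+w=19.590000; √(b/2)=0.994987, √(2b)=1.989975; F=0.994987×(-24.066)=-23.945368, v=19.590000/1.989975=9.844345
k=3: u−w=48.143000, u+w=-6.211000; √(b/2)=0.994987, √(2b)=1.989975; F=0.994987×48.143=47.901680, v=-6.211000/1.989975=-3.121145
k=4: u−w=-38.716000, u+w=13.478000; √(b/2)=0.994987, √(2b)=1.989975; F=0.994987×(-38.716)=-38.521934, v=13.478000/1.989975=6.772950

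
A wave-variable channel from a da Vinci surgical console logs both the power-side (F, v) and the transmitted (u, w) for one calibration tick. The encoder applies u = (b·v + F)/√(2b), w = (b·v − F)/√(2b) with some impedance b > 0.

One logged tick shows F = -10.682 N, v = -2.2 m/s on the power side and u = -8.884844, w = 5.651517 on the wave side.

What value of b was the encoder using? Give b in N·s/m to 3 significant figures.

u + w = -3.233327;  u + w = √(2b)·v, so √(2b) = -3.233327/(-2.2) = 1.469694.
b = (√(2b))²/2 = 2.160001/2 = 1.080000.
(Check via u − w = 2F/√(2b): u − w = -14.536361, 2F/√(2b) = -14.536358.)

b = 1.08 N·s/m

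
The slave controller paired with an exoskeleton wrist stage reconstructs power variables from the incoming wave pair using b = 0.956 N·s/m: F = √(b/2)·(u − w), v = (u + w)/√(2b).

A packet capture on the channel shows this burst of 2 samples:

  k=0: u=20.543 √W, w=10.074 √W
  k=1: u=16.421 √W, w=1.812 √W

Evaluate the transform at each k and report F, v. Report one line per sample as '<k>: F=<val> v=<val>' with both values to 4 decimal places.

0: F=7.2380 v=22.1421
1: F=10.1003 v=13.1860

k=0: u−w=10.4690, u+w=30.6170; √(b/2)=0.6914, √(2b)=1.3828; F=0.6914×10.469=7.2380, v=30.6170/1.3828=22.1421
k=1: u−w=14.6090, u+w=18.2330; √(b/2)=0.6914, √(2b)=1.3828; F=0.6914×14.609=10.1003, v=18.2330/1.3828=13.1860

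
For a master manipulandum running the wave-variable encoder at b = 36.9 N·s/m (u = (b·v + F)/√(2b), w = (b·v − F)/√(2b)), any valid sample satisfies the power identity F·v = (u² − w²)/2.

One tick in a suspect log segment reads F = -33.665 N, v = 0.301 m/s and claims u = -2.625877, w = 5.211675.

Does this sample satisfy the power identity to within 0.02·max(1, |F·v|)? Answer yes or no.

F·v = (-33.665)×0.301 = -10.133165 W.
(u² − w²)/2 = (6.895230 − 27.161556)/2 = -10.133163 W.
|Δ| = 0.000002;  2% of max(1, |F·v|) = 0.202663.

yes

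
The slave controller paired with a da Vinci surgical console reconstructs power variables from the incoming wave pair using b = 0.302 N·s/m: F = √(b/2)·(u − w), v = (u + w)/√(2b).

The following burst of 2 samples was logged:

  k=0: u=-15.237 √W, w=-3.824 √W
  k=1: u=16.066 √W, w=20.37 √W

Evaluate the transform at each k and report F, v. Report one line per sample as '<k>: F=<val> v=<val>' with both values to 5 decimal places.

0: F=-4.43495 v=-24.52603
1: F=-1.67248 v=46.88266

k=0: u−w=-11.41300, u+w=-19.06100; √(b/2)=0.38859, √(2b)=0.77717; F=0.38859×(-11.413)=-4.43495, v=-19.06100/0.77717=-24.52603
k=1: u−w=-4.30400, u+w=36.43600; √(b/2)=0.38859, √(2b)=0.77717; F=0.38859×(-4.304)=-1.67248, v=36.43600/0.77717=46.88266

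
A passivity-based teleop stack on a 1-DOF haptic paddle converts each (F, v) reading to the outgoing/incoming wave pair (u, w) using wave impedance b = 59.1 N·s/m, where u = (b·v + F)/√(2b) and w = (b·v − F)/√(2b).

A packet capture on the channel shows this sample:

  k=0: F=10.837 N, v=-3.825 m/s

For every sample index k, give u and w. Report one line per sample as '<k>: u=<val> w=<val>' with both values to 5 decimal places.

k=0: b·v=59.1×(-3.825)=-226.05750; √(2b)=10.87198; u=(-226.05750+10.837)/10.87198=-19.79588, w=(-226.05750−10.837)/10.87198=-21.78945

0: u=-19.79588 w=-21.78945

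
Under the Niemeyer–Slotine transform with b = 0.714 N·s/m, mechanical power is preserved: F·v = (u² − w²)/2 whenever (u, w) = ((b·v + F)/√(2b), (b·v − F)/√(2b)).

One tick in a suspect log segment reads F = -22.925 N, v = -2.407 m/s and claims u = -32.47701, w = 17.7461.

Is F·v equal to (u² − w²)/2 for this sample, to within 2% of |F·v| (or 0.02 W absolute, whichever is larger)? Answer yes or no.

F·v = (-22.925)×(-2.407) = 55.18048 W.
(u² − w²)/2 = (1054.75618 − 314.92407)/2 = 369.91606 W.
|Δ| = 314.73558;  2% of max(1, |F·v|) = 1.10361.

no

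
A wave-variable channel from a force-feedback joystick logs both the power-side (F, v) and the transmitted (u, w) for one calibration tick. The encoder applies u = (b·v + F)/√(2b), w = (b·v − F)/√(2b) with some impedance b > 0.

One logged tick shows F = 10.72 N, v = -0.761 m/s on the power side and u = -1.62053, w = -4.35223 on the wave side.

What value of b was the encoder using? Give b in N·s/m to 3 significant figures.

u + w = -5.9728;  u + w = √(2b)·v, so √(2b) = -5.9728/(-0.761) = 7.8486.
b = (√(2b))²/2 = 61.6000/2 = 30.8000.
(Check via u − w = 2F/√(2b): u − w = 2.7317, 2F/√(2b) = 2.7317.)

b = 30.8 N·s/m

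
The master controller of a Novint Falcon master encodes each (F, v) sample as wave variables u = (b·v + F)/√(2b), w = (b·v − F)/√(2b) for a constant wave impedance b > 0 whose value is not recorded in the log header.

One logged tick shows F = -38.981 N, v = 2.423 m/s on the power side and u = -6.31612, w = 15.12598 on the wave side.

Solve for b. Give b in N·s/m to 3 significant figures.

b = 6.61 N·s/m

u + w = 8.8099;  u + w = √(2b)·v, so √(2b) = 8.8099/2.423 = 3.6359.
b = (√(2b))²/2 = 13.2200/2 = 6.6100.
(Check via u − w = 2F/√(2b): u − w = -21.4421, 2F/√(2b) = -21.4421.)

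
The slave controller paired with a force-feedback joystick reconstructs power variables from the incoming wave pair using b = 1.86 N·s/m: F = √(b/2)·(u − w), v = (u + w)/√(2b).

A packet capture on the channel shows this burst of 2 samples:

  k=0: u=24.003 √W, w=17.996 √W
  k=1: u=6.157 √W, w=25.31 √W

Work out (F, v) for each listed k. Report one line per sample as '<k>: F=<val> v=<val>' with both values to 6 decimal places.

0: F=5.792941 v=21.775467
1: F=-18.470484 v=16.314879

k=0: u−w=6.007000, u+w=41.999000; √(b/2)=0.964365, √(2b)=1.928730; F=0.964365×6.007=5.792941, v=41.999000/1.928730=21.775467
k=1: u−w=-19.153000, u+w=31.467000; √(b/2)=0.964365, √(2b)=1.928730; F=0.964365×(-19.153)=-18.470484, v=31.467000/1.928730=16.314879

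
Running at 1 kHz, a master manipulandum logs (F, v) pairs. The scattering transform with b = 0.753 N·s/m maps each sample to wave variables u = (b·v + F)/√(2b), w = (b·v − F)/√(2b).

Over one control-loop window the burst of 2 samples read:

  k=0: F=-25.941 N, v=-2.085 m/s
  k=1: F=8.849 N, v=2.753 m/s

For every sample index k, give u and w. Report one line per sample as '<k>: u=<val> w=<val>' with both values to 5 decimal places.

0: u=-22.41785 w=19.85916
1: u=8.90000 w=-5.52154

k=0: b·v=0.753×(-2.085)=-1.57000; √(2b)=1.22719; u=(-1.57000+(-25.941))/1.22719=-22.41785, w=(-1.57000−(-25.941))/1.22719=19.85916
k=1: b·v=0.753×2.753=2.07301; √(2b)=1.22719; u=(2.07301+8.849)/1.22719=8.90000, w=(2.07301−8.849)/1.22719=-5.52154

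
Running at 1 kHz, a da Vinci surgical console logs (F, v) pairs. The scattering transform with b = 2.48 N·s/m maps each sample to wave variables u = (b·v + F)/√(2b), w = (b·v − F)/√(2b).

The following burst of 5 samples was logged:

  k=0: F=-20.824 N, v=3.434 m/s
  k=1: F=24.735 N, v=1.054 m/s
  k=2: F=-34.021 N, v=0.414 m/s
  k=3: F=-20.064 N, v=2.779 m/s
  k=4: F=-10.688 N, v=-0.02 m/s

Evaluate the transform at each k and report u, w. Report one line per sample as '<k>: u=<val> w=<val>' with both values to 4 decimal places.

0: u=-5.5263 w=13.1742
1: u=12.2800 w=-9.9327
2: u=-14.8149 w=15.7369
3: u=-5.9144 w=12.1036
4: u=-4.8213 w=4.7768

k=0: b·v=2.48×3.434=8.5163; √(2b)=2.2271; u=(8.5163+(-20.824))/2.2271=-5.5263, w=(8.5163−(-20.824))/2.2271=13.1742
k=1: b·v=2.48×1.054=2.6139; √(2b)=2.2271; u=(2.6139+24.735)/2.2271=12.2800, w=(2.6139−24.735)/2.2271=-9.9327
k=2: b·v=2.48×0.414=1.0267; √(2b)=2.2271; u=(1.0267+(-34.021))/2.2271=-14.8149, w=(1.0267−(-34.021))/2.2271=15.7369
k=3: b·v=2.48×2.779=6.8919; √(2b)=2.2271; u=(6.8919+(-20.064))/2.2271=-5.9144, w=(6.8919−(-20.064))/2.2271=12.1036
k=4: b·v=2.48×(-0.02)=-0.0496; √(2b)=2.2271; u=(-0.0496+(-10.688))/2.2271=-4.8213, w=(-0.0496−(-10.688))/2.2271=4.7768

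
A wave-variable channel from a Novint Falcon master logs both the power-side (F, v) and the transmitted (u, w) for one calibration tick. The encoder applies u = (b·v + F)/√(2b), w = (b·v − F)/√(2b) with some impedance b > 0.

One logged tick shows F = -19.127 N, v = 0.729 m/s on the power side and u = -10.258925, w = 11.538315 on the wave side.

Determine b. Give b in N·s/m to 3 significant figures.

b = 1.54 N·s/m

u + w = 1.279390;  u + w = √(2b)·v, so √(2b) = 1.279390/0.729 = 1.754993.
b = (√(2b))²/2 = 3.080001/2 = 1.540000.
(Check via u − w = 2F/√(2b): u − w = -21.797240, 2F/√(2b) = -21.797236.)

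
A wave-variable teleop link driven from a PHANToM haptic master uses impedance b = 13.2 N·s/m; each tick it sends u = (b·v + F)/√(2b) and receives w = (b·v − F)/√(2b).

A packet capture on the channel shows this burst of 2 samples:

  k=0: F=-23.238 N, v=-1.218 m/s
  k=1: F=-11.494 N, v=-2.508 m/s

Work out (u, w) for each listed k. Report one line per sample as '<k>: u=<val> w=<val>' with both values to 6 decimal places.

0: u=-7.651788 w=1.393591
1: u=-8.680185 w=-4.206152

k=0: b·v=13.2×(-1.218)=-16.077600; √(2b)=5.138093; u=(-16.077600+(-23.238))/5.138093=-7.651788, w=(-16.077600−(-23.238))/5.138093=1.393591
k=1: b·v=13.2×(-2.508)=-33.105600; √(2b)=5.138093; u=(-33.105600+(-11.494))/5.138093=-8.680185, w=(-33.105600−(-11.494))/5.138093=-4.206152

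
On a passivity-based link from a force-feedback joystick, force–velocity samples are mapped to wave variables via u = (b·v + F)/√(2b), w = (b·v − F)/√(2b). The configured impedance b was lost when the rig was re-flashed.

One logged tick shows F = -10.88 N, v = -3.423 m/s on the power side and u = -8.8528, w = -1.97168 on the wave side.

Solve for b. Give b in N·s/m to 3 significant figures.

b = 5 N·s/m

u + w = -10.82448;  u + w = √(2b)·v, so √(2b) = -10.82448/(-3.423) = 3.16228.
b = (√(2b))²/2 = 10.00001/2 = 5.00000.
(Check via u − w = 2F/√(2b): u − w = -6.88112, 2F/√(2b) = -6.88111.)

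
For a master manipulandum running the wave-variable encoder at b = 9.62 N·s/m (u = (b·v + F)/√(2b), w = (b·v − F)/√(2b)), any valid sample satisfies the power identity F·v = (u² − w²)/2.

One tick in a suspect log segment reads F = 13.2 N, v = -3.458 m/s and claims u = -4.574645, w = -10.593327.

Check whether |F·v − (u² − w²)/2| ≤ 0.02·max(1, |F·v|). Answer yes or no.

F·v = 13.2×(-3.458) = -45.645600 W.
(u² − w²)/2 = (20.927377 − 112.218577)/2 = -45.645600 W.
|Δ| = 0.000000;  2% of max(1, |F·v|) = 0.912912.

yes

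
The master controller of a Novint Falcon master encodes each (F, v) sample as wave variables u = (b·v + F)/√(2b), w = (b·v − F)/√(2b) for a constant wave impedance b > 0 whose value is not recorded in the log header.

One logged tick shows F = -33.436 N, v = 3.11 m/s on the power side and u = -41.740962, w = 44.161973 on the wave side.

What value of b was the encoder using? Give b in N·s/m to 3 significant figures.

u + w = 2.421011;  u + w = √(2b)·v, so √(2b) = 2.421011/3.11 = 0.778460.
b = (√(2b))²/2 = 0.606000/2 = 0.303000.
(Check via u − w = 2F/√(2b): u − w = -85.902935, 2F/√(2b) = -85.902922.)

b = 0.303 N·s/m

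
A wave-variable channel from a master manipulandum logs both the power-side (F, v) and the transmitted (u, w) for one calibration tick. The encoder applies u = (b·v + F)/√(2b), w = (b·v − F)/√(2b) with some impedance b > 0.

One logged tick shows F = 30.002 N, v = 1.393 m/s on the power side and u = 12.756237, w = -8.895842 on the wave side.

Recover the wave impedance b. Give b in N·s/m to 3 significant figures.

u + w = 3.860395;  u + w = √(2b)·v, so √(2b) = 3.860395/1.393 = 2.771281.
b = (√(2b))²/2 = 7.680001/2 = 3.840000.
(Check via u − w = 2F/√(2b): u − w = 21.652079, 2F/√(2b) = 21.652078.)

b = 3.84 N·s/m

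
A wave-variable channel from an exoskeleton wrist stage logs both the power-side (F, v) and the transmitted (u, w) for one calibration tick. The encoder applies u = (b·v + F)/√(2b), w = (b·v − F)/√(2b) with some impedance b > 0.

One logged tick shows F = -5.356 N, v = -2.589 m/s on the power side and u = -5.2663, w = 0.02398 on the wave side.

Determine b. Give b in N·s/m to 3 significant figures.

b = 2.05 N·s/m

u + w = -5.2423;  u + w = √(2b)·v, so √(2b) = -5.2423/(-2.589) = 2.0248.
b = (√(2b))²/2 = 4.1000/2 = 2.0500.
(Check via u − w = 2F/√(2b): u − w = -5.2903, 2F/√(2b) = -5.2903.)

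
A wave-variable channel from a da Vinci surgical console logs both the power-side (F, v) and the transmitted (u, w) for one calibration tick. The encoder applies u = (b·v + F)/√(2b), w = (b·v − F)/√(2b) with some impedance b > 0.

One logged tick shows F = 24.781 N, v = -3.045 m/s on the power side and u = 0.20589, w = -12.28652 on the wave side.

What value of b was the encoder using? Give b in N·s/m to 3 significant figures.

b = 7.87 N·s/m

u + w = -12.0806;  u + w = √(2b)·v, so √(2b) = -12.0806/(-3.045) = 3.9674.
b = (√(2b))²/2 = 15.7400/2 = 7.8700.
(Check via u − w = 2F/√(2b): u − w = 12.4924, 2F/√(2b) = 12.4924.)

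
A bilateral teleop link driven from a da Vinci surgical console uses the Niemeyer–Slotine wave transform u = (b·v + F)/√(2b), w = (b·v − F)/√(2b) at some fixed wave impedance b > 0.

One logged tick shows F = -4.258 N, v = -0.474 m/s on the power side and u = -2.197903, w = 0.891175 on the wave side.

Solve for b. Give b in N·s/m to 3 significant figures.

u + w = -1.306728;  u + w = √(2b)·v, so √(2b) = -1.306728/(-0.474) = 2.756810.
b = (√(2b))²/2 = 7.600002/2 = 3.800001.
(Check via u − w = 2F/√(2b): u − w = -3.089078, 2F/√(2b) = -3.089077.)

b = 3.8 N·s/m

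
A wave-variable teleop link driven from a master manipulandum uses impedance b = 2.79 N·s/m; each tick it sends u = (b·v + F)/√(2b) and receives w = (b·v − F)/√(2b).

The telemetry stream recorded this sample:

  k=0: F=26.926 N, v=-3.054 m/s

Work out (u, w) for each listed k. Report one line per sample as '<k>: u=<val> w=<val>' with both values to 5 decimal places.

k=0: b·v=2.79×(-3.054)=-8.52066; √(2b)=2.36220; u=(-8.52066+26.926)/2.36220=7.79160, w=(-8.52066−26.926)/2.36220=-15.00577

0: u=7.79160 w=-15.00577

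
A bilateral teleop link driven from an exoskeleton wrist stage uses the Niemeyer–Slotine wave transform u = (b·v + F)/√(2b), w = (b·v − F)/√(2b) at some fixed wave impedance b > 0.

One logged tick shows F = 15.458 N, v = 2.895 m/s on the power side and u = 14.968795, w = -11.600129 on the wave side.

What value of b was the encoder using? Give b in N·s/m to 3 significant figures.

b = 0.677 N·s/m

u + w = 3.368666;  u + w = √(2b)·v, so √(2b) = 3.368666/2.895 = 1.163615.
b = (√(2b))²/2 = 1.354000/2 = 0.677000.
(Check via u − w = 2F/√(2b): u − w = 26.568924, 2F/√(2b) = 26.568921.)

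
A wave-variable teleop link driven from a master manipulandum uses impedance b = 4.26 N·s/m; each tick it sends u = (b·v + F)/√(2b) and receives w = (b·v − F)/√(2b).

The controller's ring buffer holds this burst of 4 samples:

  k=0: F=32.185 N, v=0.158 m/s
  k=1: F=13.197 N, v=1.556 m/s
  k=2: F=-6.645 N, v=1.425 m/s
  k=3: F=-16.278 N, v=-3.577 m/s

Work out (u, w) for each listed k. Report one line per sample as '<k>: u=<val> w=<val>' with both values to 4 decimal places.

k=0: b·v=4.26×0.158=0.6731; √(2b)=2.9189; u=(0.6731+32.185)/2.9189=11.2570, w=(0.6731−32.185)/2.9189=-10.7958
k=1: b·v=4.26×1.556=6.6286; √(2b)=2.9189; u=(6.6286+13.197)/2.9189=6.7921, w=(6.6286−13.197)/2.9189=-2.2503
k=2: b·v=4.26×1.425=6.0705; √(2b)=2.9189; u=(6.0705+(-6.645))/2.9189=-0.1968, w=(6.0705−(-6.645))/2.9189=4.3563
k=3: b·v=4.26×(-3.577)=-15.2380; √(2b)=2.9189; u=(-15.2380+(-16.278))/2.9189=-10.7972, w=(-15.2380−(-16.278))/2.9189=0.3563

0: u=11.2570 w=-10.7958
1: u=6.7921 w=-2.2503
2: u=-0.1968 w=4.3563
3: u=-10.7972 w=0.3563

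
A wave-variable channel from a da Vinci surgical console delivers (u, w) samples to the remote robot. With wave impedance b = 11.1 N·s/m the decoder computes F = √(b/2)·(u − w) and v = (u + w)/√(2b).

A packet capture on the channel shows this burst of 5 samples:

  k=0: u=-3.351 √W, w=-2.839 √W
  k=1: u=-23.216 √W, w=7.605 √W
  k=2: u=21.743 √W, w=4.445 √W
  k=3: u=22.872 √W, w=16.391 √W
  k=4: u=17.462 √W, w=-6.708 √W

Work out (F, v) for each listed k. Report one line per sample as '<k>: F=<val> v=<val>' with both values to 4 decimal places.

0: F=-1.2062 v=-1.3138
1: F=-72.6095 v=-3.3133
2: F=40.7514 v=5.5581
3: F=15.2682 v=8.3331
4: F=56.9407 v=2.2824

k=0: u−w=-0.5120, u+w=-6.1900; √(b/2)=2.3558, √(2b)=4.7117; F=2.3558×(-0.512)=-1.2062, v=-6.1900/4.7117=-1.3138
k=1: u−w=-30.8210, u+w=-15.6110; √(b/2)=2.3558, √(2b)=4.7117; F=2.3558×(-30.821)=-72.6095, v=-15.6110/4.7117=-3.3133
k=2: u−w=17.2980, u+w=26.1880; √(b/2)=2.3558, √(2b)=4.7117; F=2.3558×17.298=40.7514, v=26.1880/4.7117=5.5581
k=3: u−w=6.4810, u+w=39.2630; √(b/2)=2.3558, √(2b)=4.7117; F=2.3558×6.481=15.2682, v=39.2630/4.7117=8.3331
k=4: u−w=24.1700, u+w=10.7540; √(b/2)=2.3558, √(2b)=4.7117; F=2.3558×24.17=56.9407, v=10.7540/4.7117=2.2824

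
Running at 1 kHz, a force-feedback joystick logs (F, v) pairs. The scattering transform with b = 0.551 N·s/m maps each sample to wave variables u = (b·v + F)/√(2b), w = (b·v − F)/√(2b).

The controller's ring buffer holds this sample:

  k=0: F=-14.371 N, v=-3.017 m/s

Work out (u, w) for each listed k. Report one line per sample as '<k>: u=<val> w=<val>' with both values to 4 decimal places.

0: u=-15.2733 w=12.1062

k=0: b·v=0.551×(-3.017)=-1.6624; √(2b)=1.0498; u=(-1.6624+(-14.371))/1.0498=-15.2733, w=(-1.6624−(-14.371))/1.0498=12.1062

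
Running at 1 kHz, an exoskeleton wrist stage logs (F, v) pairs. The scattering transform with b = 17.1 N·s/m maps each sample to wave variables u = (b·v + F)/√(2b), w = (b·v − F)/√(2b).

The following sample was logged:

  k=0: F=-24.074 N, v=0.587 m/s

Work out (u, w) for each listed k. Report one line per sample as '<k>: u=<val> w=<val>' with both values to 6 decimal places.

k=0: b·v=17.1×0.587=10.037700; √(2b)=5.848077; u=(10.037700+(-24.074))/5.848077=-2.400157, w=(10.037700−(-24.074))/5.848077=5.832978

0: u=-2.400157 w=5.832978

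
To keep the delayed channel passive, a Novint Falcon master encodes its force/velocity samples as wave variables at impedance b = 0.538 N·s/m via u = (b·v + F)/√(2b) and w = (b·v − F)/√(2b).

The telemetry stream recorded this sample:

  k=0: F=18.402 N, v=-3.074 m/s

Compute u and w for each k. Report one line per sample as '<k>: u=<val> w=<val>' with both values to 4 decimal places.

0: u=16.1459 w=-19.3346

k=0: b·v=0.538×(-3.074)=-1.6538; √(2b)=1.0373; u=(-1.6538+18.402)/1.0373=16.1459, w=(-1.6538−18.402)/1.0373=-19.3346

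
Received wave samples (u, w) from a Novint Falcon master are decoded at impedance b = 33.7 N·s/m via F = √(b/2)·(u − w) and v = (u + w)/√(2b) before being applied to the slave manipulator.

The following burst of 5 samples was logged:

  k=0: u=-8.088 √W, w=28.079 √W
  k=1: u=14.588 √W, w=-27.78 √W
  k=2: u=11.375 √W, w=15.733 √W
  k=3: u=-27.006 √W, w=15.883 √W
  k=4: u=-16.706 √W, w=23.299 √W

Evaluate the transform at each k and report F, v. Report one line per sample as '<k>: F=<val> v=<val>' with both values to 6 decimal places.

0: F=-148.461020 v=2.435031
1: F=173.915350 v=-1.606870
2: F=-17.889046 v=3.301927
3: F=-176.053990 v=-1.354852
4: F=-164.215530 v=0.803069

k=0: u−w=-36.167000, u+w=19.991000; √(b/2)=4.104875, √(2b)=8.209750; F=4.104875×(-36.167)=-148.461020, v=19.991000/8.209750=2.435031
k=1: u−w=42.368000, u+w=-13.192000; √(b/2)=4.104875, √(2b)=8.209750; F=4.104875×42.368=173.915350, v=-13.192000/8.209750=-1.606870
k=2: u−w=-4.358000, u+w=27.108000; √(b/2)=4.104875, √(2b)=8.209750; F=4.104875×(-4.358)=-17.889046, v=27.108000/8.209750=3.301927
k=3: u−w=-42.889000, u+w=-11.123000; √(b/2)=4.104875, √(2b)=8.209750; F=4.104875×(-42.889)=-176.053990, v=-11.123000/8.209750=-1.354852
k=4: u−w=-40.005000, u+w=6.593000; √(b/2)=4.104875, √(2b)=8.209750; F=4.104875×(-40.005)=-164.215530, v=6.593000/8.209750=0.803069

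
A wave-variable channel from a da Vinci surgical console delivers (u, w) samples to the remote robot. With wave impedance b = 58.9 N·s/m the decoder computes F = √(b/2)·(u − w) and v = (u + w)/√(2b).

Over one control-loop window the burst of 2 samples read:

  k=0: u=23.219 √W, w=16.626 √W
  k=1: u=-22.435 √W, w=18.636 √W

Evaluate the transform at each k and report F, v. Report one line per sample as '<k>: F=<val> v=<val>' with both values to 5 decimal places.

0: F=35.77880 v=3.67114
1: F=-222.88350 v=-0.35002

k=0: u−w=6.59300, u+w=39.84500; √(b/2)=5.42679, √(2b)=10.85357; F=5.42679×6.593=35.77880, v=39.84500/10.85357=3.67114
k=1: u−w=-41.07100, u+w=-3.79900; √(b/2)=5.42679, √(2b)=10.85357; F=5.42679×(-41.071)=-222.88350, v=-3.79900/10.85357=-0.35002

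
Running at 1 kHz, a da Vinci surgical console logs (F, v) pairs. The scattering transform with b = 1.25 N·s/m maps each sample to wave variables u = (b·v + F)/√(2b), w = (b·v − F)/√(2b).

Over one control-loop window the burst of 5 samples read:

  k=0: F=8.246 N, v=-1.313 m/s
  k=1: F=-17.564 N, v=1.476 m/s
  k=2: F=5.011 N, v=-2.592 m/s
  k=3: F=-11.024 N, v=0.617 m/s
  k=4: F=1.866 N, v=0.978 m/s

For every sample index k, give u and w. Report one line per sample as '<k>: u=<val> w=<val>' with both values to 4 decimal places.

0: u=4.1772 w=-6.2532
1: u=-9.9416 w=12.2753
2: u=1.1201 w=-5.2184
3: u=-6.4844 w=7.4600
4: u=1.9533 w=-0.4070

k=0: b·v=1.25×(-1.313)=-1.6412; √(2b)=1.5811; u=(-1.6412+8.246)/1.5811=4.1772, w=(-1.6412−8.246)/1.5811=-6.2532
k=1: b·v=1.25×1.476=1.8450; √(2b)=1.5811; u=(1.8450+(-17.564))/1.5811=-9.9416, w=(1.8450−(-17.564))/1.5811=12.2753
k=2: b·v=1.25×(-2.592)=-3.2400; √(2b)=1.5811; u=(-3.2400+5.011)/1.5811=1.1201, w=(-3.2400−5.011)/1.5811=-5.2184
k=3: b·v=1.25×0.617=0.7712; √(2b)=1.5811; u=(0.7712+(-11.024))/1.5811=-6.4844, w=(0.7712−(-11.024))/1.5811=7.4600
k=4: b·v=1.25×0.978=1.2225; √(2b)=1.5811; u=(1.2225+1.866)/1.5811=1.9533, w=(1.2225−1.866)/1.5811=-0.4070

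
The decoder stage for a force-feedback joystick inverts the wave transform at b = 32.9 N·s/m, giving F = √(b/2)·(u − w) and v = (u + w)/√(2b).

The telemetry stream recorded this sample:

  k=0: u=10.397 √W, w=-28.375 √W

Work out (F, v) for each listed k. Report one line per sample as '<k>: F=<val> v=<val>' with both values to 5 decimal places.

0: F=157.25380 v=-2.21630

k=0: u−w=38.77200, u+w=-17.97800; √(b/2)=4.05586, √(2b)=8.11172; F=4.05586×38.772=157.25380, v=-17.97800/8.11172=-2.21630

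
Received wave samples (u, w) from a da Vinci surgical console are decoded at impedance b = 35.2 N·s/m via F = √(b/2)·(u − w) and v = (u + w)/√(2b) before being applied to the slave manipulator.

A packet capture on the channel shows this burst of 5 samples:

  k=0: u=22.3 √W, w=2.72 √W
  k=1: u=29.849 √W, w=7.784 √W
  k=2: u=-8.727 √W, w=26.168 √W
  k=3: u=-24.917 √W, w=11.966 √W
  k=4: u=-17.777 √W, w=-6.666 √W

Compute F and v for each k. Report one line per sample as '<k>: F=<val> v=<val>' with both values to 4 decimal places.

k=0: u−w=19.5800, u+w=25.0200; √(b/2)=4.1952, √(2b)=8.3905; F=4.1952×19.58=82.1427, v=25.0200/8.3905=2.9820
k=1: u−w=22.0650, u+w=37.6330; √(b/2)=4.1952, √(2b)=8.3905; F=4.1952×22.065=92.5679, v=37.6330/8.3905=4.4852
k=2: u−w=-34.8950, u+w=17.4410; √(b/2)=4.1952, √(2b)=8.3905; F=4.1952×(-34.895)=-146.3927, v=17.4410/8.3905=2.0787
k=3: u−w=-36.8830, u+w=-12.9510; √(b/2)=4.1952, √(2b)=8.3905; F=4.1952×(-36.883)=-154.7329, v=-12.9510/8.3905=-1.5435
k=4: u−w=-11.1110, u+w=-24.4430; √(b/2)=4.1952, √(2b)=8.3905; F=4.1952×(-11.111)=-46.6133, v=-24.4430/8.3905=-2.9132

0: F=82.1427 v=2.9820
1: F=92.5679 v=4.4852
2: F=-146.3927 v=2.0787
3: F=-154.7329 v=-1.5435
4: F=-46.6133 v=-2.9132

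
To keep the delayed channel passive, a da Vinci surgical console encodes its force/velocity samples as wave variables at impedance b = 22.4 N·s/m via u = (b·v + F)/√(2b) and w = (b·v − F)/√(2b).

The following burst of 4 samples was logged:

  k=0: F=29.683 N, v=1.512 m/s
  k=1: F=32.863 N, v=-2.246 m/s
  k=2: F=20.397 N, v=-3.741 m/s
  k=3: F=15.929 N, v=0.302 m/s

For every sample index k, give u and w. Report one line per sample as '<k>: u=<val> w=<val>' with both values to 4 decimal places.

0: u=9.4949 w=0.6254
1: u=-2.6067 w=-12.4264
2: u=-9.4724 w=-15.5672
3: u=3.3905 w=-1.3692

k=0: b·v=22.4×1.512=33.8688; √(2b)=6.6933; u=(33.8688+29.683)/6.6933=9.4949, w=(33.8688−29.683)/6.6933=0.6254
k=1: b·v=22.4×(-2.246)=-50.3104; √(2b)=6.6933; u=(-50.3104+32.863)/6.6933=-2.6067, w=(-50.3104−32.863)/6.6933=-12.4264
k=2: b·v=22.4×(-3.741)=-83.7984; √(2b)=6.6933; u=(-83.7984+20.397)/6.6933=-9.4724, w=(-83.7984−20.397)/6.6933=-15.5672
k=3: b·v=22.4×0.302=6.7648; √(2b)=6.6933; u=(6.7648+15.929)/6.6933=3.3905, w=(6.7648−15.929)/6.6933=-1.3692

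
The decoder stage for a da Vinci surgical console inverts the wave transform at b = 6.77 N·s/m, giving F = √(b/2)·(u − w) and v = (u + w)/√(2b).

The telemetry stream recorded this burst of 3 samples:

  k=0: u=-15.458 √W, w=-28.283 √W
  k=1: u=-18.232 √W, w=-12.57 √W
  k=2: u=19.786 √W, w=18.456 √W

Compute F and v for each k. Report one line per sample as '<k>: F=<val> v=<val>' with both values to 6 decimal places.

k=0: u−w=12.825000, u+w=-43.741000; √(b/2)=1.839837, √(2b)=3.679674; F=1.839837×12.825=23.595909, v=-43.741000/3.679674=-11.887195
k=1: u−w=-5.662000, u+w=-30.802000; √(b/2)=1.839837, √(2b)=3.679674; F=1.839837×(-5.662)=-10.417157, v=-30.802000/3.679674=-8.370850
k=2: u−w=1.330000, u+w=38.242000; √(b/2)=1.839837, √(2b)=3.679674; F=1.839837×1.33=2.446983, v=38.242000/3.679674=10.392769

0: F=23.595909 v=-11.887195
1: F=-10.417157 v=-8.370850
2: F=2.446983 v=10.392769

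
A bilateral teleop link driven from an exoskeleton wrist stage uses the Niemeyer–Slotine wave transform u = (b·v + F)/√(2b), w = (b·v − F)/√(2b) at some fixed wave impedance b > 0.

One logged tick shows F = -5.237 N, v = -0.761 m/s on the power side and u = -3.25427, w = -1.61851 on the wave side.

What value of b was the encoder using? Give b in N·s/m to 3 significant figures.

b = 20.5 N·s/m

u + w = -4.87278;  u + w = √(2b)·v, so √(2b) = -4.87278/(-0.761) = 6.40313.
b = (√(2b))²/2 = 41.00004/2 = 20.50002.
(Check via u − w = 2F/√(2b): u − w = -1.63576, 2F/√(2b) = -1.63576.)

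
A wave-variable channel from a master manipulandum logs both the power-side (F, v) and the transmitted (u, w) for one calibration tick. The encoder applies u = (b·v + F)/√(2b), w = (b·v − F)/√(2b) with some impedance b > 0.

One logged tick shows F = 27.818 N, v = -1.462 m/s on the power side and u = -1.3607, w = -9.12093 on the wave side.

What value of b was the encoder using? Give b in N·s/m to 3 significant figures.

u + w = -10.48163;  u + w = √(2b)·v, so √(2b) = -10.48163/(-1.462) = 7.16938.
b = (√(2b))²/2 = 51.39997/2 = 25.69999.
(Check via u − w = 2F/√(2b): u − w = 7.76023, 2F/√(2b) = 7.76023.)

b = 25.7 N·s/m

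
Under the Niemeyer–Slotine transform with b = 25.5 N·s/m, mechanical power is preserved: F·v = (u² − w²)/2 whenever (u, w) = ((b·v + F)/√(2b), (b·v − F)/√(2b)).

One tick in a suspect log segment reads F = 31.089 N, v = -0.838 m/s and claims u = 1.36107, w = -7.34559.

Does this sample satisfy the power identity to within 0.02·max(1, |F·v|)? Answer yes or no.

F·v = 31.089×(-0.838) = -26.05258 W.
(u² − w²)/2 = (1.85251 − 53.95769)/2 = -26.05259 W.
|Δ| = 0.00001;  2% of max(1, |F·v|) = 0.52105.

yes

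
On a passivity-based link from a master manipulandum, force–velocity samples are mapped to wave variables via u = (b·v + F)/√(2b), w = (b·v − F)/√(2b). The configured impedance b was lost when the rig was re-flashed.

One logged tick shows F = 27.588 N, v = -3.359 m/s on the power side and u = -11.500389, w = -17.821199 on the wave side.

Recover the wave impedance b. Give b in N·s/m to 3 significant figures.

u + w = -29.321588;  u + w = √(2b)·v, so √(2b) = -29.321588/(-3.359) = 8.729261.
b = (√(2b))²/2 = 76.199999/2 = 38.100000.
(Check via u − w = 2F/√(2b): u − w = 6.320810, 2F/√(2b) = 6.320810.)

b = 38.1 N·s/m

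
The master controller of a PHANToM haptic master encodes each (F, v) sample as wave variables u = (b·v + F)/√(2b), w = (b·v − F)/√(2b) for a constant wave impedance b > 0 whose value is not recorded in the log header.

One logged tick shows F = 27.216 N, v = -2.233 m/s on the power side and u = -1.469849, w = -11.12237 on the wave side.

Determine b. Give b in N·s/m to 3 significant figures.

u + w = -12.592219;  u + w = √(2b)·v, so √(2b) = -12.592219/(-2.233) = 5.639149.
b = (√(2b))²/2 = 31.799998/2 = 15.899999.
(Check via u − w = 2F/√(2b): u − w = 9.652521, 2F/√(2b) = 9.652521.)

b = 15.9 N·s/m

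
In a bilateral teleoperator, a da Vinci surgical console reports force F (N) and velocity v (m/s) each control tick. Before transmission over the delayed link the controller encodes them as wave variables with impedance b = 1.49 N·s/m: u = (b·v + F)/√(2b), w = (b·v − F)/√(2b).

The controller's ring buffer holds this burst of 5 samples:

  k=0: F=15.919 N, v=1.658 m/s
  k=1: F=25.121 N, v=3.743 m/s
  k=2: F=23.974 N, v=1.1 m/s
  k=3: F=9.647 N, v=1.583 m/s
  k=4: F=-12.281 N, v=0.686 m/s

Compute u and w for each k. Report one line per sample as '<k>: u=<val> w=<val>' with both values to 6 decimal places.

k=0: b·v=1.49×1.658=2.470420; √(2b)=1.726268; u=(2.470420+15.919)/1.726268=10.652705, w=(2.470420−15.919)/1.726268=-7.790553
k=1: b·v=1.49×3.743=5.577070; √(2b)=1.726268; u=(5.577070+25.121)/1.726268=17.782914, w=(5.577070−25.121)/1.726268=-11.321495
k=2: b·v=1.49×1.1=1.639000; √(2b)=1.726268; u=(1.639000+23.974)/1.726268=14.837213, w=(1.639000−23.974)/1.726268=-12.938318
k=3: b·v=1.49×1.583=2.358670; √(2b)=1.726268; u=(2.358670+9.647)/1.726268=6.954698, w=(2.358670−9.647)/1.726268=-4.222016
k=4: b·v=1.49×0.686=1.022140; √(2b)=1.726268; u=(1.022140+(-12.281))/1.726268=-6.522082, w=(1.022140−(-12.281))/1.726268=7.706302

0: u=10.652705 w=-7.790553
1: u=17.782914 w=-11.321495
2: u=14.837213 w=-12.938318
3: u=6.954698 w=-4.222016
4: u=-6.522082 w=7.706302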